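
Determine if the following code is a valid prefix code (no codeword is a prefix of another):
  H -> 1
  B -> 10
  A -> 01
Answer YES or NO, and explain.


Checking each pair (does one codeword prefix another?):
  H='1' vs B='10': prefix -- VIOLATION

NO -- this is NOT a valid prefix code. H (1) is a prefix of B (10).


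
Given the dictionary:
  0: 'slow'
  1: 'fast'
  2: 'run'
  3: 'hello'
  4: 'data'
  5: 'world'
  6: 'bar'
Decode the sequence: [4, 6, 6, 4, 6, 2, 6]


Look up each index in the dictionary:
  4 -> 'data'
  6 -> 'bar'
  6 -> 'bar'
  4 -> 'data'
  6 -> 'bar'
  2 -> 'run'
  6 -> 'bar'

Decoded: "data bar bar data bar run bar"


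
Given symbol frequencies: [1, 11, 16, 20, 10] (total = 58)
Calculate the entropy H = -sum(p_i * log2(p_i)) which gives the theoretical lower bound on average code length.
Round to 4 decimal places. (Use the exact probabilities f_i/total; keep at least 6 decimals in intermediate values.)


Per-symbol terms -p_i * log2(p_i) with p_i = f_i/58:
  p = 1/58 = 0.017241: log2(p) = -5.857981, -p*log2(p) = 0.101000
  p = 11/58 = 0.189655: log2(p) = -2.398549, -p*log2(p) = 0.454897
  p = 16/58 = 0.275862: log2(p) = -1.857981, -p*log2(p) = 0.512546
  p = 20/58 = 0.344828: log2(p) = -1.536053, -p*log2(p) = 0.529673
  p = 10/58 = 0.172414: log2(p) = -2.536053, -p*log2(p) = 0.437251
H = 0.101000 + 0.454897 + 0.512546 + 0.529673 + 0.437251 = 2.035367

H = 2.0354 bits/symbol


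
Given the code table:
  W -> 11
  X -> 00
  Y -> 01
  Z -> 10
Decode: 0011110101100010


Decoding:
00 -> X
11 -> W
11 -> W
01 -> Y
01 -> Y
10 -> Z
00 -> X
10 -> Z


Result: XWWYYZXZ


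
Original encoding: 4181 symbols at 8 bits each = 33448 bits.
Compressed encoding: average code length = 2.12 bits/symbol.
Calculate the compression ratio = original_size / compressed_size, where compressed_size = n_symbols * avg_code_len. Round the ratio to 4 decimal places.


original_size = n_symbols * orig_bits = 4181 * 8 = 33448 bits
compressed_size = n_symbols * avg_code_len = 4181 * 2.12 = 8863.72 bits
ratio = original_size / compressed_size = 33448 / 8863.72 = 3.7736

Compression ratio = 3.7736


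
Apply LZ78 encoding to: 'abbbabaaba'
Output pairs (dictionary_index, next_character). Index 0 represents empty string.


LZ78 encoding steps:
Dictionary: {0: ''}
Step 1: w='' (idx 0), next='a' -> output (0, 'a'), add 'a' as idx 1
Step 2: w='' (idx 0), next='b' -> output (0, 'b'), add 'b' as idx 2
Step 3: w='b' (idx 2), next='b' -> output (2, 'b'), add 'bb' as idx 3
Step 4: w='a' (idx 1), next='b' -> output (1, 'b'), add 'ab' as idx 4
Step 5: w='a' (idx 1), next='a' -> output (1, 'a'), add 'aa' as idx 5
Step 6: w='b' (idx 2), next='a' -> output (2, 'a'), add 'ba' as idx 6


Encoded: [(0, 'a'), (0, 'b'), (2, 'b'), (1, 'b'), (1, 'a'), (2, 'a')]


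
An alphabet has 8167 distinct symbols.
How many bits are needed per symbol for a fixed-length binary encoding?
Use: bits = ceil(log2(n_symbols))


log2(8167) = 12.9956
Bracket: 2^12 = 4096 < 8167 <= 2^13 = 8192
So ceil(log2(8167)) = 13

bits = ceil(log2(8167)) = ceil(12.9956) = 13 bits


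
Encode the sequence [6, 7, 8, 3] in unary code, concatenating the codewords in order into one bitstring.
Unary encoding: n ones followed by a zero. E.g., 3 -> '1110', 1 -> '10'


Encode each number as n ones followed by a terminating 0:
  6 -> 1111110 (7 bits)
  7 -> 11111110 (8 bits)
  8 -> 111111110 (9 bits)
  3 -> 1110 (4 bits)
Total length = 7 + 8 + 9 + 4 = 28 bits.

Unary([6, 7, 8, 3]) = 1111110111111101111111101110 (28 bits)


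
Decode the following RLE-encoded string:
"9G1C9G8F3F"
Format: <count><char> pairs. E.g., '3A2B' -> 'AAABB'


Expanding each <count><char> pair:
  9G -> 'GGGGGGGGG'
  1C -> 'C'
  9G -> 'GGGGGGGGG'
  8F -> 'FFFFFFFF'
  3F -> 'FFF'

Decoded = GGGGGGGGGCGGGGGGGGGFFFFFFFFFFF


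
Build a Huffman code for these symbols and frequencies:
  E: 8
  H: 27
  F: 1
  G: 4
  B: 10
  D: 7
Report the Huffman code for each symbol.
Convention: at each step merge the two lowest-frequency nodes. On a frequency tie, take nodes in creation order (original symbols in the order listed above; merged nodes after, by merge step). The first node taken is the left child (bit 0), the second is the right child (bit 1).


Huffman tree construction:
Step 1: Merge F(1) + G(4) = 5
Step 2: Merge (F+G)(5) + D(7) = 12
Step 3: Merge E(8) + B(10) = 18
Step 4: Merge ((F+G)+D)(12) + (E+B)(18) = 30
Step 5: Merge H(27) + (((F+G)+D)+(E+B))(30) = 57
Read each symbol's code off the tree from the root (left child = 0, right child = 1).

Codes:
  E: 110 (length 3)
  H: 0 (length 1)
  F: 1000 (length 4)
  G: 1001 (length 4)
  B: 111 (length 3)
  D: 101 (length 3)
Average code length: 122/57 = 2.1404 bits/symbol


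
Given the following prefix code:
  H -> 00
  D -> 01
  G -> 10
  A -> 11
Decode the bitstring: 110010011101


Decoding step by step:
Bits 11 -> A
Bits 00 -> H
Bits 10 -> G
Bits 01 -> D
Bits 11 -> A
Bits 01 -> D


Decoded message: AHGDAD


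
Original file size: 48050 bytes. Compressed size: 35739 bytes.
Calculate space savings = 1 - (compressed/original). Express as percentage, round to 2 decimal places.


ratio = compressed/original = 35739/48050 = 0.743788
savings = 1 - ratio = 1 - 0.743788 = 0.256212
as a percentage: 0.256212 * 100 = 25.62%

Space savings = 1 - 35739/48050 = 25.62%


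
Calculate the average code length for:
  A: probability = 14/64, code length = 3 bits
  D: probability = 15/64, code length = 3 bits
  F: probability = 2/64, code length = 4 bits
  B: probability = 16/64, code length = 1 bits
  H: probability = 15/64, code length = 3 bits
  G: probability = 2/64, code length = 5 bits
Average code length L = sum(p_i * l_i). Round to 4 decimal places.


Weighted contributions p_i * l_i:
  A: (14/64) * 3 = 42/64
  D: (15/64) * 3 = 45/64
  F: (2/64) * 4 = 8/64
  B: (16/64) * 1 = 16/64
  H: (15/64) * 3 = 45/64
  G: (2/64) * 5 = 10/64
Sum = (42 + 45 + 8 + 16 + 45 + 10)/64 = 166/64

L = 166/64 = 2.5938 bits/symbol


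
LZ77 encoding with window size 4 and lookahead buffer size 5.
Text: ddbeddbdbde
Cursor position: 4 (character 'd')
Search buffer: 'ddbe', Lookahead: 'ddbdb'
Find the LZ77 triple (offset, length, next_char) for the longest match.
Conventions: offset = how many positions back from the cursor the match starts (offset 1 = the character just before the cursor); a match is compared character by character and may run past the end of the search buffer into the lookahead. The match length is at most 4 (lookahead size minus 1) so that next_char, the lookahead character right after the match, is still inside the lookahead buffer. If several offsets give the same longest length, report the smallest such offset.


Try each offset into the search buffer:
  offset=1 (pos 3, char 'e'): match length 0
  offset=2 (pos 2, char 'b'): match length 0
  offset=3 (pos 1, char 'd'): match length 1
  offset=4 (pos 0, char 'd'): match length 3
Longest match has length 3 at offset 4.
next_char = character at position 4 + 3 = 7 -> 'd'

Best match: offset=4, length=3 (matching 'ddb' starting at position 0)
LZ77 triple: (4, 3, 'd')


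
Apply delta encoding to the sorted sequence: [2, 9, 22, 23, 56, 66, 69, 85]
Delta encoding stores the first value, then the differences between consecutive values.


First value: 2
Deltas:
  9 - 2 = 7
  22 - 9 = 13
  23 - 22 = 1
  56 - 23 = 33
  66 - 56 = 10
  69 - 66 = 3
  85 - 69 = 16


Delta encoded: [2, 7, 13, 1, 33, 10, 3, 16]


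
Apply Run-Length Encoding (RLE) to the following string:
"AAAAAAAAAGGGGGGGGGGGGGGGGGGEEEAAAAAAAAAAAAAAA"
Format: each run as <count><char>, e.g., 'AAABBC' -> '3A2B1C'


Scanning runs left to right:
  i=0: run of 'A' x 9 -> '9A'
  i=9: run of 'G' x 18 -> '18G'
  i=27: run of 'E' x 3 -> '3E'
  i=30: run of 'A' x 15 -> '15A'

RLE = 9A18G3E15A


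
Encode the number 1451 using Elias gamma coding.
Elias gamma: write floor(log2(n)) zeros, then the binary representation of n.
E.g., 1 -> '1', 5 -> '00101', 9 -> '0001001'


num_bits = floor(log2(1451)) + 1 = 11
leading_zeros = num_bits - 1 = 10
binary(1451) = 10110101011

Elias gamma(1451) = '0000000000' + '10110101011' = 000000000010110101011 (21 bits)


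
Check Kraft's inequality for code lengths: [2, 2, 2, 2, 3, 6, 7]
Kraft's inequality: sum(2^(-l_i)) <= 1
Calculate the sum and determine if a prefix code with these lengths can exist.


Sum = 2^(-2) + 2^(-2) + 2^(-2) + 2^(-2) + 2^(-3) + 2^(-6) + 2^(-7)
    = 0.25 + 0.25 + 0.25 + 0.25 + 0.125 + 0.015625 + 0.0078125
    = 147/128 = 1.1484375
Since 1.1484375 > 1, Kraft's inequality is NOT satisfied.
A prefix code with these lengths CANNOT exist.

Kraft sum = 1.1484375. Not satisfied.


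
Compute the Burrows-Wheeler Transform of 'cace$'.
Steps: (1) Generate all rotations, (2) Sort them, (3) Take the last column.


Rotations (sorted):
  0: $cace -> last char: e
  1: ace$c -> last char: c
  2: cace$ -> last char: $
  3: ce$ca -> last char: a
  4: e$cac -> last char: c


BWT = ec$ac


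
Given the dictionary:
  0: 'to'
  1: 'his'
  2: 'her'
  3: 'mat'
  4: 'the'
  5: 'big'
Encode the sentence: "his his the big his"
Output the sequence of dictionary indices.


Look up each word in the dictionary:
  'his' -> 1
  'his' -> 1
  'the' -> 4
  'big' -> 5
  'his' -> 1

Encoded: [1, 1, 4, 5, 1]


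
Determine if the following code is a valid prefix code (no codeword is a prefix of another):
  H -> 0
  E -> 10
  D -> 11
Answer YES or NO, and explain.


Checking each pair (does one codeword prefix another?):
  H='0' vs E='10': no prefix
  H='0' vs D='11': no prefix
  E='10' vs H='0': no prefix
  E='10' vs D='11': no prefix
  D='11' vs H='0': no prefix
  D='11' vs E='10': no prefix
No violation found over all pairs.

YES -- this is a valid prefix code. No codeword is a prefix of any other codeword.


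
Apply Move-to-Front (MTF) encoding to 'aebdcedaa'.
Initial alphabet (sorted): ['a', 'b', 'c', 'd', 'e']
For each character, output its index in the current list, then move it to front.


MTF encoding:
'a': index 0 in ['a', 'b', 'c', 'd', 'e'] -> ['a', 'b', 'c', 'd', 'e']
'e': index 4 in ['a', 'b', 'c', 'd', 'e'] -> ['e', 'a', 'b', 'c', 'd']
'b': index 2 in ['e', 'a', 'b', 'c', 'd'] -> ['b', 'e', 'a', 'c', 'd']
'd': index 4 in ['b', 'e', 'a', 'c', 'd'] -> ['d', 'b', 'e', 'a', 'c']
'c': index 4 in ['d', 'b', 'e', 'a', 'c'] -> ['c', 'd', 'b', 'e', 'a']
'e': index 3 in ['c', 'd', 'b', 'e', 'a'] -> ['e', 'c', 'd', 'b', 'a']
'd': index 2 in ['e', 'c', 'd', 'b', 'a'] -> ['d', 'e', 'c', 'b', 'a']
'a': index 4 in ['d', 'e', 'c', 'b', 'a'] -> ['a', 'd', 'e', 'c', 'b']
'a': index 0 in ['a', 'd', 'e', 'c', 'b'] -> ['a', 'd', 'e', 'c', 'b']


Output: [0, 4, 2, 4, 4, 3, 2, 4, 0]


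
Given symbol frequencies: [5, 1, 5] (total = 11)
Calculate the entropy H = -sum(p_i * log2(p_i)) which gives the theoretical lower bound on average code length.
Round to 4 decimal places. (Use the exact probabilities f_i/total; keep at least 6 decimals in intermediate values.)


Per-symbol terms -p_i * log2(p_i) with p_i = f_i/11:
  p = 5/11 = 0.454545: log2(p) = -1.137504, -p*log2(p) = 0.517047
  p = 1/11 = 0.090909: log2(p) = -3.459432, -p*log2(p) = 0.314494
  p = 5/11 = 0.454545: log2(p) = -1.137504, -p*log2(p) = 0.517047
H = 0.517047 + 0.314494 + 0.517047 = 1.348588

H = 1.3486 bits/symbol


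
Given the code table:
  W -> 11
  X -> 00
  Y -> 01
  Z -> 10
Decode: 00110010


Decoding:
00 -> X
11 -> W
00 -> X
10 -> Z


Result: XWXZ


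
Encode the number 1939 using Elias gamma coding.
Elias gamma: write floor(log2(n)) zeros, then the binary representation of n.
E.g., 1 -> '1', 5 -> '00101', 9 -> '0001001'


num_bits = floor(log2(1939)) + 1 = 11
leading_zeros = num_bits - 1 = 10
binary(1939) = 11110010011

Elias gamma(1939) = '0000000000' + '11110010011' = 000000000011110010011 (21 bits)


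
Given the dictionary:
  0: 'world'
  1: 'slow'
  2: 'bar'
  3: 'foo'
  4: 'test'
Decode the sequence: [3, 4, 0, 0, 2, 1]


Look up each index in the dictionary:
  3 -> 'foo'
  4 -> 'test'
  0 -> 'world'
  0 -> 'world'
  2 -> 'bar'
  1 -> 'slow'

Decoded: "foo test world world bar slow"


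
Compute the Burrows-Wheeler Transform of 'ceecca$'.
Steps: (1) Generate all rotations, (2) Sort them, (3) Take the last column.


Rotations (sorted):
  0: $ceecca -> last char: a
  1: a$ceecc -> last char: c
  2: ca$ceec -> last char: c
  3: cca$cee -> last char: e
  4: ceecca$ -> last char: $
  5: ecca$ce -> last char: e
  6: eecca$c -> last char: c


BWT = acce$ec


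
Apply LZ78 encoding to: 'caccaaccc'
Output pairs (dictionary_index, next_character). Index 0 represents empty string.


LZ78 encoding steps:
Dictionary: {0: ''}
Step 1: w='' (idx 0), next='c' -> output (0, 'c'), add 'c' as idx 1
Step 2: w='' (idx 0), next='a' -> output (0, 'a'), add 'a' as idx 2
Step 3: w='c' (idx 1), next='c' -> output (1, 'c'), add 'cc' as idx 3
Step 4: w='a' (idx 2), next='a' -> output (2, 'a'), add 'aa' as idx 4
Step 5: w='cc' (idx 3), next='c' -> output (3, 'c'), add 'ccc' as idx 5


Encoded: [(0, 'c'), (0, 'a'), (1, 'c'), (2, 'a'), (3, 'c')]


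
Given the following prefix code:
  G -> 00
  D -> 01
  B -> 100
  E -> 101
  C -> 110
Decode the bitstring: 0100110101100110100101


Decoding step by step:
Bits 01 -> D
Bits 00 -> G
Bits 110 -> C
Bits 101 -> E
Bits 100 -> B
Bits 110 -> C
Bits 100 -> B
Bits 101 -> E


Decoded message: DGCEBCBE


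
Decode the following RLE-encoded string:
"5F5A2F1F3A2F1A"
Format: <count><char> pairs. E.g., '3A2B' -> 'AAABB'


Expanding each <count><char> pair:
  5F -> 'FFFFF'
  5A -> 'AAAAA'
  2F -> 'FF'
  1F -> 'F'
  3A -> 'AAA'
  2F -> 'FF'
  1A -> 'A'

Decoded = FFFFFAAAAAFFFAAAFFA


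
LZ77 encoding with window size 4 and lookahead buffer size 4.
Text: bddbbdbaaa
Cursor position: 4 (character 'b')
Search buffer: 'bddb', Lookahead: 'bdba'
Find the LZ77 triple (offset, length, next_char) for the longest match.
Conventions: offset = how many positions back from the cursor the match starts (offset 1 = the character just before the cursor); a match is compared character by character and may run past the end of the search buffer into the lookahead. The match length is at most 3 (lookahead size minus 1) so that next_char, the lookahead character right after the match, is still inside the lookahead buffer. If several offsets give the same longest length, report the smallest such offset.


Try each offset into the search buffer:
  offset=1 (pos 3, char 'b'): match length 1
  offset=2 (pos 2, char 'd'): match length 0
  offset=3 (pos 1, char 'd'): match length 0
  offset=4 (pos 0, char 'b'): match length 2
Longest match has length 2 at offset 4.
next_char = character at position 4 + 2 = 6 -> 'b'

Best match: offset=4, length=2 (matching 'bd' starting at position 0)
LZ77 triple: (4, 2, 'b')


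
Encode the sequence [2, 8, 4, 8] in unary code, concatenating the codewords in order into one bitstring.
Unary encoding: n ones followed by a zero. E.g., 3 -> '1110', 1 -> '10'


Encode each number as n ones followed by a terminating 0:
  2 -> 110 (3 bits)
  8 -> 111111110 (9 bits)
  4 -> 11110 (5 bits)
  8 -> 111111110 (9 bits)
Total length = 3 + 9 + 5 + 9 = 26 bits.

Unary([2, 8, 4, 8]) = 11011111111011110111111110 (26 bits)


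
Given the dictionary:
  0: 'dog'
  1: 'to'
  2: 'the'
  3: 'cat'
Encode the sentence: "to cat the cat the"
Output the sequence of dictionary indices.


Look up each word in the dictionary:
  'to' -> 1
  'cat' -> 3
  'the' -> 2
  'cat' -> 3
  'the' -> 2

Encoded: [1, 3, 2, 3, 2]


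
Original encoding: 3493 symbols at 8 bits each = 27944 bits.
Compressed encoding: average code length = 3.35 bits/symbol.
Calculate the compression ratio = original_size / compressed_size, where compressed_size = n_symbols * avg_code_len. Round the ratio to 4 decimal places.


original_size = n_symbols * orig_bits = 3493 * 8 = 27944 bits
compressed_size = n_symbols * avg_code_len = 3493 * 3.35 = 11701.55 bits
ratio = original_size / compressed_size = 27944 / 11701.55 = 2.3881

Compression ratio = 2.3881


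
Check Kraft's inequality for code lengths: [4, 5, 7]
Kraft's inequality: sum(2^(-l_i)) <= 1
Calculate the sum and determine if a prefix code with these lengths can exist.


Sum = 2^(-4) + 2^(-5) + 2^(-7)
    = 0.0625 + 0.03125 + 0.0078125
    = 13/128 = 0.1015625
Since 0.1015625 <= 1, Kraft's inequality IS satisfied.
A prefix code with these lengths CAN exist.

Kraft sum = 0.1015625. Satisfied.


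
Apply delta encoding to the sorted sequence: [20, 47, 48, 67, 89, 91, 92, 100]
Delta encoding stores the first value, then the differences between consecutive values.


First value: 20
Deltas:
  47 - 20 = 27
  48 - 47 = 1
  67 - 48 = 19
  89 - 67 = 22
  91 - 89 = 2
  92 - 91 = 1
  100 - 92 = 8


Delta encoded: [20, 27, 1, 19, 22, 2, 1, 8]


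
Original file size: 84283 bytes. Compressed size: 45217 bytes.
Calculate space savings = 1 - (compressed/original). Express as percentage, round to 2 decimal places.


ratio = compressed/original = 45217/84283 = 0.53649
savings = 1 - ratio = 1 - 0.53649 = 0.46351
as a percentage: 0.46351 * 100 = 46.35%

Space savings = 1 - 45217/84283 = 46.35%


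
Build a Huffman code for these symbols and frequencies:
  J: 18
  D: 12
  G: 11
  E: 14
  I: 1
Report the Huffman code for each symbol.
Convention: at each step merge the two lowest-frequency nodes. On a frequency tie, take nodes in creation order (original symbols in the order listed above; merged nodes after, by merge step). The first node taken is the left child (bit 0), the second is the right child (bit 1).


Huffman tree construction:
Step 1: Merge I(1) + G(11) = 12
Step 2: Merge D(12) + (I+G)(12) = 24
Step 3: Merge E(14) + J(18) = 32
Step 4: Merge (D+(I+G))(24) + (E+J)(32) = 56
Read each symbol's code off the tree from the root (left child = 0, right child = 1).

Codes:
  J: 11 (length 2)
  D: 00 (length 2)
  G: 011 (length 3)
  E: 10 (length 2)
  I: 010 (length 3)
Average code length: 124/56 = 2.2143 bits/symbol


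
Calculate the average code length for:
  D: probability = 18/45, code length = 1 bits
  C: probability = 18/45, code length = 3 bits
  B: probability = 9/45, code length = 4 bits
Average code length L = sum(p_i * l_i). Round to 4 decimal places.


Weighted contributions p_i * l_i:
  D: (18/45) * 1 = 18/45
  C: (18/45) * 3 = 54/45
  B: (9/45) * 4 = 36/45
Sum = (18 + 54 + 36)/45 = 108/45

L = 108/45 = 2.4000 bits/symbol


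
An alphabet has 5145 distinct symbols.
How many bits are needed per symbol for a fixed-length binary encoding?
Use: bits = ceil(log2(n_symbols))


log2(5145) = 12.329
Bracket: 2^12 = 4096 < 5145 <= 2^13 = 8192
So ceil(log2(5145)) = 13

bits = ceil(log2(5145)) = ceil(12.329) = 13 bits


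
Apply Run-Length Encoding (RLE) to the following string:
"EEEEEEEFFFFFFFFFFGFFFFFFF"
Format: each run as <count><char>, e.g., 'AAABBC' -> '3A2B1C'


Scanning runs left to right:
  i=0: run of 'E' x 7 -> '7E'
  i=7: run of 'F' x 10 -> '10F'
  i=17: run of 'G' x 1 -> '1G'
  i=18: run of 'F' x 7 -> '7F'

RLE = 7E10F1G7F


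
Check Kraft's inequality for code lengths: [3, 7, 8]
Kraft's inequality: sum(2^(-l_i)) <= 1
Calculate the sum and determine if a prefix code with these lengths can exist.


Sum = 2^(-3) + 2^(-7) + 2^(-8)
    = 0.125 + 0.0078125 + 0.00390625
    = 35/256 = 0.13671875
Since 0.13671875 <= 1, Kraft's inequality IS satisfied.
A prefix code with these lengths CAN exist.

Kraft sum = 0.13671875. Satisfied.


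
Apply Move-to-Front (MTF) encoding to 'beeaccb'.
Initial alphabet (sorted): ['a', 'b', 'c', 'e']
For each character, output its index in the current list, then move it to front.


MTF encoding:
'b': index 1 in ['a', 'b', 'c', 'e'] -> ['b', 'a', 'c', 'e']
'e': index 3 in ['b', 'a', 'c', 'e'] -> ['e', 'b', 'a', 'c']
'e': index 0 in ['e', 'b', 'a', 'c'] -> ['e', 'b', 'a', 'c']
'a': index 2 in ['e', 'b', 'a', 'c'] -> ['a', 'e', 'b', 'c']
'c': index 3 in ['a', 'e', 'b', 'c'] -> ['c', 'a', 'e', 'b']
'c': index 0 in ['c', 'a', 'e', 'b'] -> ['c', 'a', 'e', 'b']
'b': index 3 in ['c', 'a', 'e', 'b'] -> ['b', 'c', 'a', 'e']


Output: [1, 3, 0, 2, 3, 0, 3]


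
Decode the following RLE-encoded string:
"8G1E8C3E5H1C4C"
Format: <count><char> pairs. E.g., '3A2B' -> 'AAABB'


Expanding each <count><char> pair:
  8G -> 'GGGGGGGG'
  1E -> 'E'
  8C -> 'CCCCCCCC'
  3E -> 'EEE'
  5H -> 'HHHHH'
  1C -> 'C'
  4C -> 'CCCC'

Decoded = GGGGGGGGECCCCCCCCEEEHHHHHCCCCC


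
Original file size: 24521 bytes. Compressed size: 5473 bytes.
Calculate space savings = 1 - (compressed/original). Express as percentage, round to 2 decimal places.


ratio = compressed/original = 5473/24521 = 0.223196
savings = 1 - ratio = 1 - 0.223196 = 0.776804
as a percentage: 0.776804 * 100 = 77.68%

Space savings = 1 - 5473/24521 = 77.68%


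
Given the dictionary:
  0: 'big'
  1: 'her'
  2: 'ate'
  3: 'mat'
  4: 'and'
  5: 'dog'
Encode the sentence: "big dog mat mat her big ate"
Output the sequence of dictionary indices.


Look up each word in the dictionary:
  'big' -> 0
  'dog' -> 5
  'mat' -> 3
  'mat' -> 3
  'her' -> 1
  'big' -> 0
  'ate' -> 2

Encoded: [0, 5, 3, 3, 1, 0, 2]


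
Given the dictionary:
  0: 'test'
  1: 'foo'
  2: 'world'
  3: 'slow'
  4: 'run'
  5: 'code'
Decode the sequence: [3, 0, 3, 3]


Look up each index in the dictionary:
  3 -> 'slow'
  0 -> 'test'
  3 -> 'slow'
  3 -> 'slow'

Decoded: "slow test slow slow"


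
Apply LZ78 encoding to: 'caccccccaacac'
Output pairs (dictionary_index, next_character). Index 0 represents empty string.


LZ78 encoding steps:
Dictionary: {0: ''}
Step 1: w='' (idx 0), next='c' -> output (0, 'c'), add 'c' as idx 1
Step 2: w='' (idx 0), next='a' -> output (0, 'a'), add 'a' as idx 2
Step 3: w='c' (idx 1), next='c' -> output (1, 'c'), add 'cc' as idx 3
Step 4: w='cc' (idx 3), next='c' -> output (3, 'c'), add 'ccc' as idx 4
Step 5: w='c' (idx 1), next='a' -> output (1, 'a'), add 'ca' as idx 5
Step 6: w='a' (idx 2), next='c' -> output (2, 'c'), add 'ac' as idx 6
Step 7: w='ac' (idx 6), end of input -> output (6, '')


Encoded: [(0, 'c'), (0, 'a'), (1, 'c'), (3, 'c'), (1, 'a'), (2, 'c'), (6, '')]


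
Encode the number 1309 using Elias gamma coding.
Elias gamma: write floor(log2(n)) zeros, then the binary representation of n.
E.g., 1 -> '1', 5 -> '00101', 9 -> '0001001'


num_bits = floor(log2(1309)) + 1 = 11
leading_zeros = num_bits - 1 = 10
binary(1309) = 10100011101

Elias gamma(1309) = '0000000000' + '10100011101' = 000000000010100011101 (21 bits)


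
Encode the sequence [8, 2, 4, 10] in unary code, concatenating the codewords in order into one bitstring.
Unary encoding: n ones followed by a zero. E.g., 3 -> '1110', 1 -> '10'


Encode each number as n ones followed by a terminating 0:
  8 -> 111111110 (9 bits)
  2 -> 110 (3 bits)
  4 -> 11110 (5 bits)
  10 -> 11111111110 (11 bits)
Total length = 9 + 3 + 5 + 11 = 28 bits.

Unary([8, 2, 4, 10]) = 1111111101101111011111111110 (28 bits)


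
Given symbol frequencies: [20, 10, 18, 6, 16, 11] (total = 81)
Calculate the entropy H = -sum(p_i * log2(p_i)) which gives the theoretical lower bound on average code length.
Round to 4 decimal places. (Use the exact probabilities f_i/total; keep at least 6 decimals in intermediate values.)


Per-symbol terms -p_i * log2(p_i) with p_i = f_i/81:
  p = 20/81 = 0.246914: log2(p) = -2.017922, -p*log2(p) = 0.498252
  p = 10/81 = 0.123457: log2(p) = -3.017922, -p*log2(p) = 0.372583
  p = 18/81 = 0.222222: log2(p) = -2.169925, -p*log2(p) = 0.482206
  p = 6/81 = 0.074074: log2(p) = -3.754888, -p*log2(p) = 0.278140
  p = 16/81 = 0.197531: log2(p) = -2.339850, -p*log2(p) = 0.462193
  p = 11/81 = 0.135802: log2(p) = -2.880418, -p*log2(p) = 0.391168
H = 0.498252 + 0.372583 + 0.482206 + 0.278140 + 0.462193 + 0.391168 = 2.484542

H = 2.4845 bits/symbol


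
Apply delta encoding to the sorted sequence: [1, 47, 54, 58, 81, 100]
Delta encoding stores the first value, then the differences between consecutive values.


First value: 1
Deltas:
  47 - 1 = 46
  54 - 47 = 7
  58 - 54 = 4
  81 - 58 = 23
  100 - 81 = 19


Delta encoded: [1, 46, 7, 4, 23, 19]


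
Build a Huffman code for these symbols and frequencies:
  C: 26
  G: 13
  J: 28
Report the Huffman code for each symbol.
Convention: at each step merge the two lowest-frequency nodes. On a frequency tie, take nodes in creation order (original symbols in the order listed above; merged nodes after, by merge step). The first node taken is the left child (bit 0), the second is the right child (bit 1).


Huffman tree construction:
Step 1: Merge G(13) + C(26) = 39
Step 2: Merge J(28) + (G+C)(39) = 67
Read each symbol's code off the tree from the root (left child = 0, right child = 1).

Codes:
  C: 11 (length 2)
  G: 10 (length 2)
  J: 0 (length 1)
Average code length: 106/67 = 1.5821 bits/symbol


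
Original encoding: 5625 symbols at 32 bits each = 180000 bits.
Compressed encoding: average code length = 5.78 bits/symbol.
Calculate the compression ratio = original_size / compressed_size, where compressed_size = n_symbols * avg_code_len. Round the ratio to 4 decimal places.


original_size = n_symbols * orig_bits = 5625 * 32 = 180000 bits
compressed_size = n_symbols * avg_code_len = 5625 * 5.78 = 32512.5 bits
ratio = original_size / compressed_size = 180000 / 32512.5 = 5.5363

Compression ratio = 5.5363


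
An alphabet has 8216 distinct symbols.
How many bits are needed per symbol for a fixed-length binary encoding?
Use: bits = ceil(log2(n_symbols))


log2(8216) = 13.0042
Bracket: 2^13 = 8192 < 8216 <= 2^14 = 16384
So ceil(log2(8216)) = 14

bits = ceil(log2(8216)) = ceil(13.0042) = 14 bits


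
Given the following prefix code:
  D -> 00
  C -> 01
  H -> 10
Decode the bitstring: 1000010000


Decoding step by step:
Bits 10 -> H
Bits 00 -> D
Bits 01 -> C
Bits 00 -> D
Bits 00 -> D


Decoded message: HDCDD


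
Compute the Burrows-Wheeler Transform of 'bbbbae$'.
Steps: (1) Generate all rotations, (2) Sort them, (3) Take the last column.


Rotations (sorted):
  0: $bbbbae -> last char: e
  1: ae$bbbb -> last char: b
  2: bae$bbb -> last char: b
  3: bbae$bb -> last char: b
  4: bbbae$b -> last char: b
  5: bbbbae$ -> last char: $
  6: e$bbbba -> last char: a


BWT = ebbbb$a


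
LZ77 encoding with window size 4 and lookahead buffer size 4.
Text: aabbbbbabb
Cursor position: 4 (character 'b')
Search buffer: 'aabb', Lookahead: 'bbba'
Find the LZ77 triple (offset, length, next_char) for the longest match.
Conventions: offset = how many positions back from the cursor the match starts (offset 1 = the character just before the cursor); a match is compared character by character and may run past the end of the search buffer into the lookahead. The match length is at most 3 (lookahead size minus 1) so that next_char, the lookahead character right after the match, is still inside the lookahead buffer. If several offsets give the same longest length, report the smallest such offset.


Try each offset into the search buffer:
  offset=1 (pos 3, char 'b'): match length 3
  offset=2 (pos 2, char 'b'): match length 3
  offset=3 (pos 1, char 'a'): match length 0
  offset=4 (pos 0, char 'a'): match length 0
Longest match has length 3, found at offsets 1, 2; take the smallest, offset 1.
next_char = character at position 4 + 3 = 7 -> 'a'

Best match: offset=1, length=3 (matching 'bbb' starting at position 3)
LZ77 triple: (1, 3, 'a')


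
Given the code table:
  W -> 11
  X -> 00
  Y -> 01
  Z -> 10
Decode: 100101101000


Decoding:
10 -> Z
01 -> Y
01 -> Y
10 -> Z
10 -> Z
00 -> X


Result: ZYYZZX


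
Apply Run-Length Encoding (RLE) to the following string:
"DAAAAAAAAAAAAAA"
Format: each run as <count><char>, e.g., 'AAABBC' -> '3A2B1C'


Scanning runs left to right:
  i=0: run of 'D' x 1 -> '1D'
  i=1: run of 'A' x 14 -> '14A'

RLE = 1D14A


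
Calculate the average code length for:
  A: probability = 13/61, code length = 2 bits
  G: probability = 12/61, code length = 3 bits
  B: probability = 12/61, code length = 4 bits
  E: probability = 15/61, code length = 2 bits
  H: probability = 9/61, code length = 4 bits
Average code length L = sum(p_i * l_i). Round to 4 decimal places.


Weighted contributions p_i * l_i:
  A: (13/61) * 2 = 26/61
  G: (12/61) * 3 = 36/61
  B: (12/61) * 4 = 48/61
  E: (15/61) * 2 = 30/61
  H: (9/61) * 4 = 36/61
Sum = (26 + 36 + 48 + 30 + 36)/61 = 176/61

L = 176/61 = 2.8852 bits/symbol


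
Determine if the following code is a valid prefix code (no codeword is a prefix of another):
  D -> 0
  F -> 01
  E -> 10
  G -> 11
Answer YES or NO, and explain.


Checking each pair (does one codeword prefix another?):
  D='0' vs F='01': prefix -- VIOLATION

NO -- this is NOT a valid prefix code. D (0) is a prefix of F (01).


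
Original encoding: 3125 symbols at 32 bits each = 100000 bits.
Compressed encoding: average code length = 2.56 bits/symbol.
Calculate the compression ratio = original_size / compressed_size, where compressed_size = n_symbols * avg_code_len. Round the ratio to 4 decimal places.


original_size = n_symbols * orig_bits = 3125 * 32 = 100000 bits
compressed_size = n_symbols * avg_code_len = 3125 * 2.56 = 8000.0 bits
ratio = original_size / compressed_size = 100000 / 8000.0 = 12.5

Compression ratio = 12.5


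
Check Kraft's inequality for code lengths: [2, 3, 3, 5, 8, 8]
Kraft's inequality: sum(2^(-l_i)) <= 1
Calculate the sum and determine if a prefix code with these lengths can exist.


Sum = 2^(-2) + 2^(-3) + 2^(-3) + 2^(-5) + 2^(-8) + 2^(-8)
    = 0.25 + 0.125 + 0.125 + 0.03125 + 0.00390625 + 0.00390625
    = 138/256 = 0.5390625
Since 0.5390625 <= 1, Kraft's inequality IS satisfied.
A prefix code with these lengths CAN exist.

Kraft sum = 0.5390625. Satisfied.


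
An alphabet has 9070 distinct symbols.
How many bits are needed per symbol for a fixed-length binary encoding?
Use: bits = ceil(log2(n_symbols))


log2(9070) = 13.1469
Bracket: 2^13 = 8192 < 9070 <= 2^14 = 16384
So ceil(log2(9070)) = 14

bits = ceil(log2(9070)) = ceil(13.1469) = 14 bits


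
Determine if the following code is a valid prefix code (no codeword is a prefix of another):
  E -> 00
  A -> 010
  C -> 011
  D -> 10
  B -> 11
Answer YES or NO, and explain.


Checking each pair (does one codeword prefix another?):
  E='00' vs A='010': no prefix
  E='00' vs C='011': no prefix
  E='00' vs D='10': no prefix
  E='00' vs B='11': no prefix
  A='010' vs E='00': no prefix
  A='010' vs C='011': no prefix
  A='010' vs D='10': no prefix
  A='010' vs B='11': no prefix
  C='011' vs E='00': no prefix
  C='011' vs A='010': no prefix
  C='011' vs D='10': no prefix
  C='011' vs B='11': no prefix
  D='10' vs E='00': no prefix
  D='10' vs A='010': no prefix
  D='10' vs C='011': no prefix
  D='10' vs B='11': no prefix
  B='11' vs E='00': no prefix
  B='11' vs A='010': no prefix
  B='11' vs C='011': no prefix
  B='11' vs D='10': no prefix
No violation found over all pairs.

YES -- this is a valid prefix code. No codeword is a prefix of any other codeword.


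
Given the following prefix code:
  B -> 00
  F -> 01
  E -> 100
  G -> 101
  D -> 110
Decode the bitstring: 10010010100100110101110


Decoding step by step:
Bits 100 -> E
Bits 100 -> E
Bits 101 -> G
Bits 00 -> B
Bits 100 -> E
Bits 110 -> D
Bits 101 -> G
Bits 110 -> D


Decoded message: EEGBEDGD


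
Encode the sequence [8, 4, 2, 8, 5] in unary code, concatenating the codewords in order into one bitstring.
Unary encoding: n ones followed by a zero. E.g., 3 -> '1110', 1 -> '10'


Encode each number as n ones followed by a terminating 0:
  8 -> 111111110 (9 bits)
  4 -> 11110 (5 bits)
  2 -> 110 (3 bits)
  8 -> 111111110 (9 bits)
  5 -> 111110 (6 bits)
Total length = 9 + 5 + 3 + 9 + 6 = 32 bits.

Unary([8, 4, 2, 8, 5]) = 11111111011110110111111110111110 (32 bits)


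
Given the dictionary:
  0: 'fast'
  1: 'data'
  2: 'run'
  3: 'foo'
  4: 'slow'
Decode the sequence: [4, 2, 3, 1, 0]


Look up each index in the dictionary:
  4 -> 'slow'
  2 -> 'run'
  3 -> 'foo'
  1 -> 'data'
  0 -> 'fast'

Decoded: "slow run foo data fast"


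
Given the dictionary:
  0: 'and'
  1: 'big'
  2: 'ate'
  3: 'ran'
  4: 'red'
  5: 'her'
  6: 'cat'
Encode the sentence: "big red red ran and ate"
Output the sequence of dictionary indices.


Look up each word in the dictionary:
  'big' -> 1
  'red' -> 4
  'red' -> 4
  'ran' -> 3
  'and' -> 0
  'ate' -> 2

Encoded: [1, 4, 4, 3, 0, 2]


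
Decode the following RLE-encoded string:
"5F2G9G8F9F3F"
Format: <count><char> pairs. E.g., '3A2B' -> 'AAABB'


Expanding each <count><char> pair:
  5F -> 'FFFFF'
  2G -> 'GG'
  9G -> 'GGGGGGGGG'
  8F -> 'FFFFFFFF'
  9F -> 'FFFFFFFFF'
  3F -> 'FFF'

Decoded = FFFFFGGGGGGGGGGGFFFFFFFFFFFFFFFFFFFF


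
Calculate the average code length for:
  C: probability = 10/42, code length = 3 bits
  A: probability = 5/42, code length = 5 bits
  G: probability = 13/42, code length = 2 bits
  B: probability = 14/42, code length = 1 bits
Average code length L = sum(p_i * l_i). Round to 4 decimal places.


Weighted contributions p_i * l_i:
  C: (10/42) * 3 = 30/42
  A: (5/42) * 5 = 25/42
  G: (13/42) * 2 = 26/42
  B: (14/42) * 1 = 14/42
Sum = (30 + 25 + 26 + 14)/42 = 95/42

L = 95/42 = 2.2619 bits/symbol


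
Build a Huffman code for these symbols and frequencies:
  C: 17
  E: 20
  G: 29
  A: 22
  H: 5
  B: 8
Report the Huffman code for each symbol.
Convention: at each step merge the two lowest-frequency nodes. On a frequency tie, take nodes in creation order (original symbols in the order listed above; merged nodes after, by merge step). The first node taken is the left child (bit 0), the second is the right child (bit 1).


Huffman tree construction:
Step 1: Merge H(5) + B(8) = 13
Step 2: Merge (H+B)(13) + C(17) = 30
Step 3: Merge E(20) + A(22) = 42
Step 4: Merge G(29) + ((H+B)+C)(30) = 59
Step 5: Merge (E+A)(42) + (G+((H+B)+C))(59) = 101
Read each symbol's code off the tree from the root (left child = 0, right child = 1).

Codes:
  C: 111 (length 3)
  E: 00 (length 2)
  G: 10 (length 2)
  A: 01 (length 2)
  H: 1100 (length 4)
  B: 1101 (length 4)
Average code length: 245/101 = 2.4257 bits/symbol


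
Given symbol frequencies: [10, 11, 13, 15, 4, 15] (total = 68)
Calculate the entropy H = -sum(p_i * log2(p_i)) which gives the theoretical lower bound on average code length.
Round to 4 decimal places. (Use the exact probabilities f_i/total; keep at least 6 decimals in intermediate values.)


Per-symbol terms -p_i * log2(p_i) with p_i = f_i/68:
  p = 10/68 = 0.147059: log2(p) = -2.765535, -p*log2(p) = 0.406696
  p = 11/68 = 0.161765: log2(p) = -2.628031, -p*log2(p) = 0.425123
  p = 13/68 = 0.191176: log2(p) = -2.387023, -p*log2(p) = 0.456343
  p = 15/68 = 0.220588: log2(p) = -2.180572, -p*log2(p) = 0.481009
  p = 4/68 = 0.058824: log2(p) = -4.087463, -p*log2(p) = 0.240439
  p = 15/68 = 0.220588: log2(p) = -2.180572, -p*log2(p) = 0.481009
H = 0.406696 + 0.425123 + 0.456343 + 0.481009 + 0.240439 + 0.481009 = 2.490619

H = 2.4906 bits/symbol


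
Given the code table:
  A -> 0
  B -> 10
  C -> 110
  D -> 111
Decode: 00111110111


Decoding:
0 -> A
0 -> A
111 -> D
110 -> C
111 -> D


Result: AADCD


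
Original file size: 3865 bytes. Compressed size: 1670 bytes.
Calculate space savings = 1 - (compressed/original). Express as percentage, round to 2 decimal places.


ratio = compressed/original = 1670/3865 = 0.432083
savings = 1 - ratio = 1 - 0.432083 = 0.567917
as a percentage: 0.567917 * 100 = 56.79%

Space savings = 1 - 1670/3865 = 56.79%


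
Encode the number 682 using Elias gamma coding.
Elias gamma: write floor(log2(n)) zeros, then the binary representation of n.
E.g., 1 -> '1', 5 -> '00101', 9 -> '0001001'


num_bits = floor(log2(682)) + 1 = 10
leading_zeros = num_bits - 1 = 9
binary(682) = 1010101010

Elias gamma(682) = '000000000' + '1010101010' = 0000000001010101010 (19 bits)


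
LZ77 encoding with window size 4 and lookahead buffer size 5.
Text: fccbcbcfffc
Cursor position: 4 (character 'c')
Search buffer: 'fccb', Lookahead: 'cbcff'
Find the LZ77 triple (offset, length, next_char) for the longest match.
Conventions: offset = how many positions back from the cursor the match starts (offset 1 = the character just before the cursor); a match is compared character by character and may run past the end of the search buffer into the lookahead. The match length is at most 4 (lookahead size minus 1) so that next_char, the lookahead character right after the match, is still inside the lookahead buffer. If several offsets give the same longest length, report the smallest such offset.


Try each offset into the search buffer:
  offset=1 (pos 3, char 'b'): match length 0
  offset=2 (pos 2, char 'c'): match length 3
  offset=3 (pos 1, char 'c'): match length 1
  offset=4 (pos 0, char 'f'): match length 0
Longest match has length 3 at offset 2.
next_char = character at position 4 + 3 = 7 -> 'f'

Best match: offset=2, length=3 (matching 'cbc' starting at position 2)
LZ77 triple: (2, 3, 'f')


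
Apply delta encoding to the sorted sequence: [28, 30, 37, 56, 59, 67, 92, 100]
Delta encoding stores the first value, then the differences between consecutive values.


First value: 28
Deltas:
  30 - 28 = 2
  37 - 30 = 7
  56 - 37 = 19
  59 - 56 = 3
  67 - 59 = 8
  92 - 67 = 25
  100 - 92 = 8


Delta encoded: [28, 2, 7, 19, 3, 8, 25, 8]


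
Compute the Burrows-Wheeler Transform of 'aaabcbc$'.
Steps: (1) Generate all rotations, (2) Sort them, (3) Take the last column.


Rotations (sorted):
  0: $aaabcbc -> last char: c
  1: aaabcbc$ -> last char: $
  2: aabcbc$a -> last char: a
  3: abcbc$aa -> last char: a
  4: bc$aaabc -> last char: c
  5: bcbc$aaa -> last char: a
  6: c$aaabcb -> last char: b
  7: cbc$aaab -> last char: b


BWT = c$aacabb


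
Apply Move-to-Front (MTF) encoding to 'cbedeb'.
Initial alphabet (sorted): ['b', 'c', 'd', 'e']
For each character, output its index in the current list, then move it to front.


MTF encoding:
'c': index 1 in ['b', 'c', 'd', 'e'] -> ['c', 'b', 'd', 'e']
'b': index 1 in ['c', 'b', 'd', 'e'] -> ['b', 'c', 'd', 'e']
'e': index 3 in ['b', 'c', 'd', 'e'] -> ['e', 'b', 'c', 'd']
'd': index 3 in ['e', 'b', 'c', 'd'] -> ['d', 'e', 'b', 'c']
'e': index 1 in ['d', 'e', 'b', 'c'] -> ['e', 'd', 'b', 'c']
'b': index 2 in ['e', 'd', 'b', 'c'] -> ['b', 'e', 'd', 'c']


Output: [1, 1, 3, 3, 1, 2]


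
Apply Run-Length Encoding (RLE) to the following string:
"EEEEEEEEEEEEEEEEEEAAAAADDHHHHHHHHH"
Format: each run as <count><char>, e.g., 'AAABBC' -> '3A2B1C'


Scanning runs left to right:
  i=0: run of 'E' x 18 -> '18E'
  i=18: run of 'A' x 5 -> '5A'
  i=23: run of 'D' x 2 -> '2D'
  i=25: run of 'H' x 9 -> '9H'

RLE = 18E5A2D9H


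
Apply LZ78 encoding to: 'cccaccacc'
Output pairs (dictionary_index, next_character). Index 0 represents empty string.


LZ78 encoding steps:
Dictionary: {0: ''}
Step 1: w='' (idx 0), next='c' -> output (0, 'c'), add 'c' as idx 1
Step 2: w='c' (idx 1), next='c' -> output (1, 'c'), add 'cc' as idx 2
Step 3: w='' (idx 0), next='a' -> output (0, 'a'), add 'a' as idx 3
Step 4: w='cc' (idx 2), next='a' -> output (2, 'a'), add 'cca' as idx 4
Step 5: w='cc' (idx 2), end of input -> output (2, '')


Encoded: [(0, 'c'), (1, 'c'), (0, 'a'), (2, 'a'), (2, '')]


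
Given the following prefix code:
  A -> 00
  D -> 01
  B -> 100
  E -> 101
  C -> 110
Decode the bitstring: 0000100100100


Decoding step by step:
Bits 00 -> A
Bits 00 -> A
Bits 100 -> B
Bits 100 -> B
Bits 100 -> B


Decoded message: AABBB


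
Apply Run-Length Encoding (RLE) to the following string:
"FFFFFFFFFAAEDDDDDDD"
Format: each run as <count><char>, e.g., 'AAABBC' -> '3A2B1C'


Scanning runs left to right:
  i=0: run of 'F' x 9 -> '9F'
  i=9: run of 'A' x 2 -> '2A'
  i=11: run of 'E' x 1 -> '1E'
  i=12: run of 'D' x 7 -> '7D'

RLE = 9F2A1E7D


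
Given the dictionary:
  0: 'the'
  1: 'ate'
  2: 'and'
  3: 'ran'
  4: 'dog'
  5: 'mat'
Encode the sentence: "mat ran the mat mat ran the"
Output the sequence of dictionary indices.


Look up each word in the dictionary:
  'mat' -> 5
  'ran' -> 3
  'the' -> 0
  'mat' -> 5
  'mat' -> 5
  'ran' -> 3
  'the' -> 0

Encoded: [5, 3, 0, 5, 5, 3, 0]


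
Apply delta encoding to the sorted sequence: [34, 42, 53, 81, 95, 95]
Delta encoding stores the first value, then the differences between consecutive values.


First value: 34
Deltas:
  42 - 34 = 8
  53 - 42 = 11
  81 - 53 = 28
  95 - 81 = 14
  95 - 95 = 0


Delta encoded: [34, 8, 11, 28, 14, 0]
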